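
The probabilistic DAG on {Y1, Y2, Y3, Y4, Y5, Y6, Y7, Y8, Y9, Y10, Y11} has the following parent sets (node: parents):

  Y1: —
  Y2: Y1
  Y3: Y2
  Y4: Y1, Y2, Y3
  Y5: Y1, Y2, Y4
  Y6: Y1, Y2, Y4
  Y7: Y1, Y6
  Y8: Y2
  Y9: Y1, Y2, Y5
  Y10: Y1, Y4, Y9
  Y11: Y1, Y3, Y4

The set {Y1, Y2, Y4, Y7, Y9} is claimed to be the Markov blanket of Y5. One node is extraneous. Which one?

Y7

The Markov blanket of a node is its parents, its children, and the other parents of its children.
Parents of Y5: Y1, Y2, Y4.
Children of Y5: Y9.
Parents of each child, excluding Y5:
  Y9: Y1, Y2
MB(Y5) = {Y1, Y2, Y4, Y9}.
Y7 is neither a parent, child, nor co-parent of Y5, so it does not belong.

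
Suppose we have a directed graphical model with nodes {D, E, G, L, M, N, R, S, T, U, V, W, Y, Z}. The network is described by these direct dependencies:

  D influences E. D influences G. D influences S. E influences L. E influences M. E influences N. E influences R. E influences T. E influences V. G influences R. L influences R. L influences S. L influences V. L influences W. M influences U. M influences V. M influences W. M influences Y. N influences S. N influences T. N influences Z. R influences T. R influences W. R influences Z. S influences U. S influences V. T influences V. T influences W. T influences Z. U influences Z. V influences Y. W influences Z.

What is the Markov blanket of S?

{D, E, L, M, N, T, U, V}

By definition, MB(S) is built from S's parents, S's children, and the co-parents of S.
S's children: U, V.
S's parents: D, L, N.
For each child, the remaining parents (spouses of S):
  U's other parent is M.
  V's other parents are E, L, M, T.
Union: {D, L, N} ∪ {U, V} ∪ {E, L, M, T} = {D, E, L, M, N, T, U, V}.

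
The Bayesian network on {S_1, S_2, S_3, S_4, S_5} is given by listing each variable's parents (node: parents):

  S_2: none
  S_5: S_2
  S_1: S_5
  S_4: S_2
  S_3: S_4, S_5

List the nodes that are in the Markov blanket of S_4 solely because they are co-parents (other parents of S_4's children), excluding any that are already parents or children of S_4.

Children of S_4: S_3.
  S_3: S_5
Excluding nodes already adjacent to S_4 (S_2, S_3), the co-parent-only contribution is {S_5}.

{S_5}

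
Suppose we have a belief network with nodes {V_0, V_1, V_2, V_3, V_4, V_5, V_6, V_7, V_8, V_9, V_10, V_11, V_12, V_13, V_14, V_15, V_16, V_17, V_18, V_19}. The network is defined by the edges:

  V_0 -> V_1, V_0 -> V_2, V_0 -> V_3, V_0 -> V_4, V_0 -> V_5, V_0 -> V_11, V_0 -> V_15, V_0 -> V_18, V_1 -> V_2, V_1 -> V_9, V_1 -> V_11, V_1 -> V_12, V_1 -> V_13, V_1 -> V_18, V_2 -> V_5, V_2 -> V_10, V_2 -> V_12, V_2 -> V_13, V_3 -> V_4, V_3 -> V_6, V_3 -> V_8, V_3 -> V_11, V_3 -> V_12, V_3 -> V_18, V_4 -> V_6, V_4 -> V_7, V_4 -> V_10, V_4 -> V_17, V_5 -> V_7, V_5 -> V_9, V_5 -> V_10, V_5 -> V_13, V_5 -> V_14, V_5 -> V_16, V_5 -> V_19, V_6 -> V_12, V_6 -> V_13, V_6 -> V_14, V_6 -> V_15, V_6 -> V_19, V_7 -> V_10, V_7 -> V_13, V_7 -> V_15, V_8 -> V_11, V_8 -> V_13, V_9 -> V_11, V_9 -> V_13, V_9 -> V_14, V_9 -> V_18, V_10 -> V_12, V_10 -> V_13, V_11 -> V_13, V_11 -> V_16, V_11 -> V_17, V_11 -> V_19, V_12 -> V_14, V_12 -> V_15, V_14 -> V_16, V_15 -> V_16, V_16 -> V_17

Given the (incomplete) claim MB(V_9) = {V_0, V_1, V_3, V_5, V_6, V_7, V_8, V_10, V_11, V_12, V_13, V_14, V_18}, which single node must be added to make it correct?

The Markov blanket of a node is its parents, its children, and the other parents of its children.
Children of V_9: V_11, V_13, V_14, V_18.
Pa(V_9) = {V_1, V_5}.
Other parents of V_9's children:
  parents(V_11) \ {V_9} = {V_0, V_1, V_3, V_8}.
  V_13 also has parents V_1, V_2, V_5, V_6, V_7, V_8, V_10, V_11.
  V_14's other parents are V_5, V_6, V_12.
  V_18 also has parents V_0, V_1, V_3.
MB(V_9) = {V_0, V_1, V_2, V_3, V_5, V_6, V_7, V_8, V_10, V_11, V_12, V_13, V_14, V_18}.
Comparing with the claimed set, V_2 is missing.

V_2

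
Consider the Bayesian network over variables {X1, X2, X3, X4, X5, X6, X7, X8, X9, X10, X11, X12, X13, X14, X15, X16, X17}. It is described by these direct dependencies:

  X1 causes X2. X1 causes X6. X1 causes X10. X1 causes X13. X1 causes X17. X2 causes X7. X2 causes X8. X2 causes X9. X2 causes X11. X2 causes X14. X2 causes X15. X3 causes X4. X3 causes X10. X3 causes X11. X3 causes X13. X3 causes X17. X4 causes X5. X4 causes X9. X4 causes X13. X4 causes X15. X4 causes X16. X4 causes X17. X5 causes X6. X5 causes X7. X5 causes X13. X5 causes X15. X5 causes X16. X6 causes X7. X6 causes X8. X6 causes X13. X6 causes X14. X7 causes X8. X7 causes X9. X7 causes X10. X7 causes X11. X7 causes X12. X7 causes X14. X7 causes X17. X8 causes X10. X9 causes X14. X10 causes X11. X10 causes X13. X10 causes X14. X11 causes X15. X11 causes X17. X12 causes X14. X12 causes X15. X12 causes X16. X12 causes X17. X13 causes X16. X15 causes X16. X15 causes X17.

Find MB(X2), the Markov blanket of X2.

Recall MB(v) = parents ∪ children ∪ spouses, where spouses are the other parents of v's children.
X2 has children X7, X8, X9, X11, X14, X15.
Parents of X2: X1.
For each child, the remaining parents (spouses of X2):
  X7: X5, X6
  X8: X6, X7
  X9: X4, X7
  X11: X3, X7, X10
  X14: X6, X7, X9, X10, X12
  X15: X4, X5, X11, X12
MB(X2) = {X1, X3, X4, X5, X6, X7, X8, X9, X10, X11, X12, X14, X15}.

{X1, X3, X4, X5, X6, X7, X8, X9, X10, X11, X12, X14, X15}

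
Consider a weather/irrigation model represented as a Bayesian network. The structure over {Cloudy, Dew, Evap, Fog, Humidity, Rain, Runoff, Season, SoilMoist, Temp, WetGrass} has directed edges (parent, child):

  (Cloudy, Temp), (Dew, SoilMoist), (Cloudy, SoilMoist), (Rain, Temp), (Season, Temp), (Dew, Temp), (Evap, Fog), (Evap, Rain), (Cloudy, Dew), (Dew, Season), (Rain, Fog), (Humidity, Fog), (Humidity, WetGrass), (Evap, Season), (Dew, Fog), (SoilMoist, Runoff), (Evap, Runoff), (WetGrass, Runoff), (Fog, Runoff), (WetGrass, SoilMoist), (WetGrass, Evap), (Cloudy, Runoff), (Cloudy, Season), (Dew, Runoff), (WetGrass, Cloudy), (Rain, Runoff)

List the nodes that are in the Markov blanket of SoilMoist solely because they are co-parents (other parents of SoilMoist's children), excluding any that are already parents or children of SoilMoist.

{Evap, Fog, Rain}

Children of SoilMoist: Runoff.
  parents(Runoff) \ {SoilMoist} = {Cloudy, Dew, Evap, Fog, Rain, WetGrass}.
Excluding nodes already adjacent to SoilMoist (Cloudy, Dew, Runoff, WetGrass), the co-parent-only contribution is {Evap, Fog, Rain}.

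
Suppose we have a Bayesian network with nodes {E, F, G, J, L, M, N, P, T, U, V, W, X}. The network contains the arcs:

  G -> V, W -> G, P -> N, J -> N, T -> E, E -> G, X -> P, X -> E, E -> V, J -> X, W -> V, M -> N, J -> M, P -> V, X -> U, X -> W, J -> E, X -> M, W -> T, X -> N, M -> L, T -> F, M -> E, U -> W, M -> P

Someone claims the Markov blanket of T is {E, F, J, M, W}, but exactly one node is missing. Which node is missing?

Recall MB(v) = parents ∪ children ∪ spouses, where spouses are the other parents of v's children.
Pa(T) = {W}.
Children of T: E, F.
Other parents of T's children:
  E also has parents J, M, X.
  F has no other parent.
MB(T) = {E, F, J, M, W, X}.
Comparing with the claimed set, X is missing.

X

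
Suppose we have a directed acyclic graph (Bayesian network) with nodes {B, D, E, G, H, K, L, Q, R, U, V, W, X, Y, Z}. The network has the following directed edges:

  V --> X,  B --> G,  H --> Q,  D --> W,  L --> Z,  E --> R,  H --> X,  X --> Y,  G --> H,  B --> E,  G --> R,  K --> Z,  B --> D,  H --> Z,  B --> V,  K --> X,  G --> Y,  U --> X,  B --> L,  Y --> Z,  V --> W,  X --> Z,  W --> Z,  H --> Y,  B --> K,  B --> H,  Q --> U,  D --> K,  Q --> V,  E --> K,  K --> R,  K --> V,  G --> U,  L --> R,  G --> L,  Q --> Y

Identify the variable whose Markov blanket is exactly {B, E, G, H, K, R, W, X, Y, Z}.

The target node must have every member of {B, E, G, H, K, R, W, X, Y, Z} as a parent, child, or co-parent, and no others.
Parents of L: B, G; children: R, Z; co-parents: E, G, H, K, W, X, Y.
These exactly cover the given set, so the node is L.

L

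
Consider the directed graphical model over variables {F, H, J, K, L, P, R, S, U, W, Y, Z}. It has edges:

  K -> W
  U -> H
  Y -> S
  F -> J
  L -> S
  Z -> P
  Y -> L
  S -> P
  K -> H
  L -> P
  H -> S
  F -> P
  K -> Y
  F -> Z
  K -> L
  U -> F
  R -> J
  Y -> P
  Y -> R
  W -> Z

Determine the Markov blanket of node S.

{F, H, L, P, Y, Z}

The Markov blanket of a node is its parents, its children, and the other parents of its children.
Parents of S: H, L, Y.
S has child P.
Co-parents of S (other parents of its children):
  parents(P) \ {S} = {F, L, Y, Z}.
Taking the union gives {F, H, L, P, Y, Z}.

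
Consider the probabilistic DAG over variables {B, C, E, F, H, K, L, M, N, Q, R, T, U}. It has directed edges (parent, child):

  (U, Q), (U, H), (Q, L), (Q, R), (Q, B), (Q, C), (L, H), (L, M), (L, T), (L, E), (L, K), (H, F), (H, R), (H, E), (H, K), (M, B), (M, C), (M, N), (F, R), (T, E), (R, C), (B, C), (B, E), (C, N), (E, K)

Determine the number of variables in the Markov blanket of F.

Pa(F) = {H}.
Children of F: R.
For each child, the remaining parents (spouses of F):
  parents(R) \ {F} = {H, Q}.
MB(F) = {H, Q, R}, which has 3 nodes.

3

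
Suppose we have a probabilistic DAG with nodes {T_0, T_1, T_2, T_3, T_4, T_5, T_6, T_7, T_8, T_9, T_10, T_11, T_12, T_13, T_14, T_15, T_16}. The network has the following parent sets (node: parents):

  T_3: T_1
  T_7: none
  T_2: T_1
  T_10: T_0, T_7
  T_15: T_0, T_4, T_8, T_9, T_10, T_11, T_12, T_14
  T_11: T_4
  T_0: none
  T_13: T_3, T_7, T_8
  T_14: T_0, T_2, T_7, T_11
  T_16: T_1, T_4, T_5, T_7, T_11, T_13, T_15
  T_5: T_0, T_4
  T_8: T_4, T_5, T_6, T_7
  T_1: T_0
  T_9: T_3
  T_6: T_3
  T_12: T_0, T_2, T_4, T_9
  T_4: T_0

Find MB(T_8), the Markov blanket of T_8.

Parents of T_8: T_4, T_5, T_6, T_7.
T_8 has children T_13, T_15.
For each child, the remaining parents (spouses of T_8):
  parents(T_13) \ {T_8} = {T_3, T_7}.
  parents(T_15) \ {T_8} = {T_0, T_4, T_9, T_10, T_11, T_12, T_14}.
So the Markov blanket of T_8 is {T_0, T_3, T_4, T_5, T_6, T_7, T_9, T_10, T_11, T_12, T_13, T_14, T_15}.

{T_0, T_3, T_4, T_5, T_6, T_7, T_9, T_10, T_11, T_12, T_13, T_14, T_15}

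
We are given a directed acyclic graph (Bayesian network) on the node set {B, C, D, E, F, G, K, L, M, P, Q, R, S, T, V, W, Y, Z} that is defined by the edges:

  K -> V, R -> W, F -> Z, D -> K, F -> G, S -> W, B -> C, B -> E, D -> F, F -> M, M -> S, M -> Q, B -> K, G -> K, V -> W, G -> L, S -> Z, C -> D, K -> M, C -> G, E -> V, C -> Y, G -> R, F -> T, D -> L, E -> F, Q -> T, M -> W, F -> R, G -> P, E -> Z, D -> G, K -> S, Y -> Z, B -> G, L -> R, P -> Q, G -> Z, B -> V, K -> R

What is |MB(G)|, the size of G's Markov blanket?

12

Recall MB(v) = parents ∪ children ∪ spouses, where spouses are the other parents of v's children.
G's parents: B, C, D, F.
G has children K, L, P, R, Z.
Co-parents of G (other parents of its children):
  K also has parents B, D.
  parents(L) \ {G} = {D}.
  P: no additional parents.
  R's other parents are F, K, L.
  Z's other parents are E, F, S, Y.
MB(G) = {B, C, D, E, F, K, L, P, R, S, Y, Z}, which has 12 nodes.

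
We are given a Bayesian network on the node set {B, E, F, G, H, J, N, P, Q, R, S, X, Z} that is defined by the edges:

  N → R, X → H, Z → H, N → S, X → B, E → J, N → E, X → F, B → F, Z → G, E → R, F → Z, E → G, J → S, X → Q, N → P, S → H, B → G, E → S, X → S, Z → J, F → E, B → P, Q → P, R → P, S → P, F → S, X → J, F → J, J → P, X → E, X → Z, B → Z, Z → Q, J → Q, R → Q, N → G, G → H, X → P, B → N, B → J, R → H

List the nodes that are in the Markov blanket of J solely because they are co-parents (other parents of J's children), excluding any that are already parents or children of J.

{N, R}

Children of J: P, Q, S.
  Q's other parents are R, X, Z.
  parents(S) \ {J} = {E, F, N, X}.
  P's other parents are B, N, Q, R, S, X.
Excluding nodes already adjacent to J (B, E, F, P, Q, S, X, Z), the co-parent-only contribution is {N, R}.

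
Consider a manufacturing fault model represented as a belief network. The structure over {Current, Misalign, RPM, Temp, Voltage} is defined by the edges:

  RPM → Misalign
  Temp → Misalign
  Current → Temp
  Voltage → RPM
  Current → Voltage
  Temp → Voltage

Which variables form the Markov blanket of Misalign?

Misalign's parents: RPM, Temp.
Misalign's children: none.
Misalign has no children, so there are no co-parents.
So the Markov blanket of Misalign is {RPM, Temp}.

{RPM, Temp}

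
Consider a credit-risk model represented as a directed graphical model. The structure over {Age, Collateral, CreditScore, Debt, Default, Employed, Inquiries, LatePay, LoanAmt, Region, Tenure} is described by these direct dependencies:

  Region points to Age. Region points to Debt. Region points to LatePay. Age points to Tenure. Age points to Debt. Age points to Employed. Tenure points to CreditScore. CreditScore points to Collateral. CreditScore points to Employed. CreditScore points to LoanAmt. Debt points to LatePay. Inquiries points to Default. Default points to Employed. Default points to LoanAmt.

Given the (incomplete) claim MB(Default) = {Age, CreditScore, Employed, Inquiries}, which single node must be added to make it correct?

LoanAmt

The Markov blanket of a node is its parents, its children, and the other parents of its children.
Ch(Default) = {Employed, LoanAmt}.
Parents of Default: Inquiries.
For each child, the remaining parents (spouses of Default):
  Employed: Age, CreditScore
  LoanAmt: CreditScore
MB(Default) = {Age, CreditScore, Employed, Inquiries, LoanAmt}.
Comparing with the claimed set, LoanAmt is missing.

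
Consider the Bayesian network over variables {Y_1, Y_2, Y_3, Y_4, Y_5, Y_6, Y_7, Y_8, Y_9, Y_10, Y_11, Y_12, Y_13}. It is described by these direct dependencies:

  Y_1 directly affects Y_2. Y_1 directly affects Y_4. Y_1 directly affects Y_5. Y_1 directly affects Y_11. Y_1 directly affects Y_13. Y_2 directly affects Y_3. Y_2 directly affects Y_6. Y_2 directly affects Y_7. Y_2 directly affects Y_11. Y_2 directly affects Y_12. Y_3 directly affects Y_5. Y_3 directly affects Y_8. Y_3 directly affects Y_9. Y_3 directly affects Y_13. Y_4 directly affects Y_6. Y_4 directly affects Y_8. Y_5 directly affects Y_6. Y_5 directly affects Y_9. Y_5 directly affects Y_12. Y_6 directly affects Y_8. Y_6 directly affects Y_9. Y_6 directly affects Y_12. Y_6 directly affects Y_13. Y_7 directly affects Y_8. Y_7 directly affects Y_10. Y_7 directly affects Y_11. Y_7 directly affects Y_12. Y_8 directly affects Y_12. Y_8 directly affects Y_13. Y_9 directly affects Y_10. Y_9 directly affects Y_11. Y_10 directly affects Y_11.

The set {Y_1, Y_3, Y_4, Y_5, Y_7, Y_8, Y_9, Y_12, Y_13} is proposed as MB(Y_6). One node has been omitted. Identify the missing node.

Y_2

Pa(Y_6) = {Y_2, Y_4, Y_5}.
Children of Y_6: Y_8, Y_9, Y_12, Y_13.
For each child, the remaining parents (spouses of Y_6):
  parents(Y_8) \ {Y_6} = {Y_3, Y_4, Y_7}.
  parents(Y_9) \ {Y_6} = {Y_3, Y_5}.
  parents(Y_12) \ {Y_6} = {Y_2, Y_5, Y_7, Y_8}.
  parents(Y_13) \ {Y_6} = {Y_1, Y_3, Y_8}.
MB(Y_6) = {Y_1, Y_2, Y_3, Y_4, Y_5, Y_7, Y_8, Y_9, Y_12, Y_13}.
Comparing with the claimed set, Y_2 is missing.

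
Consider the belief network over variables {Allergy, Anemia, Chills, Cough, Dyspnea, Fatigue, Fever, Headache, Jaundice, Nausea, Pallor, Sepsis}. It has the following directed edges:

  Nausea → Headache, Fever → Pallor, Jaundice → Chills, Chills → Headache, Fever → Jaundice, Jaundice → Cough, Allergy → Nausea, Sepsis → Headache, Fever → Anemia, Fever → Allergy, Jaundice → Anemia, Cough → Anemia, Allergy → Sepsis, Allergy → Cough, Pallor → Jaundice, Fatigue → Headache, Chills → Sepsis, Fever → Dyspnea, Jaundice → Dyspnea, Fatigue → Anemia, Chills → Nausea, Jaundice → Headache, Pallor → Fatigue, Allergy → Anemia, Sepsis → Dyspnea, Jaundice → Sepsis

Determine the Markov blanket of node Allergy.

{Anemia, Chills, Cough, Fatigue, Fever, Jaundice, Nausea, Sepsis}

Ch(Allergy) = {Anemia, Cough, Nausea, Sepsis}.
Allergy's parents: Fever.
Other parents of Allergy's children:
  Sepsis: Chills, Jaundice
  Cough: Jaundice
  Nausea: Chills
  Anemia: Cough, Fatigue, Fever, Jaundice
So the Markov blanket of Allergy is {Anemia, Chills, Cough, Fatigue, Fever, Jaundice, Nausea, Sepsis}.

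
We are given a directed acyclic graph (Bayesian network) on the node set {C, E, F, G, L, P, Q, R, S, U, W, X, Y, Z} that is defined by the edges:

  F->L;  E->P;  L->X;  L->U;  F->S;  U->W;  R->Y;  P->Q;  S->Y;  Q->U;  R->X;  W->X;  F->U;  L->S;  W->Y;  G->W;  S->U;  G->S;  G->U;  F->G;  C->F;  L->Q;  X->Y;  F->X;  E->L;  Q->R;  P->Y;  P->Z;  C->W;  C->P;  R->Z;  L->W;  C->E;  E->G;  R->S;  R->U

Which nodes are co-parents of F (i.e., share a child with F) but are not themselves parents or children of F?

{E, Q, R, W}

Children of F: G, L, S, U, X.
  G: E
  L: E
  S: G, L, R
  U: G, L, Q, R, S
  X: L, R, W
Excluding nodes already adjacent to F (C, G, L, S, U, X), the co-parent-only contribution is {E, Q, R, W}.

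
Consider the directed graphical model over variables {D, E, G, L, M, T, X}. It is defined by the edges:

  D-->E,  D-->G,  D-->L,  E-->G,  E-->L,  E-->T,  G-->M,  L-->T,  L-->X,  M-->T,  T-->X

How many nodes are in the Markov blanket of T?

The Markov blanket of a node is its parents, its children, and the other parents of its children.
T's parents: E, L, M.
Children of T: X.
Co-parents of T (other parents of its children):
  parents(X) \ {T} = {L}.
MB(T) = {E, L, M, X}, which has 4 nodes.

4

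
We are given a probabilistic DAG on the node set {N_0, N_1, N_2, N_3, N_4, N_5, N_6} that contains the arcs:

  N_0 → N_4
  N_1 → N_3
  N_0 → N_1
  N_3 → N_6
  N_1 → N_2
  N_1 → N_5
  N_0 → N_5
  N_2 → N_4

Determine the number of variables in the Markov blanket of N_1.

N_1 has children N_2, N_3, N_5.
Parents of N_1: N_0.
Other parents of N_1's children:
  N_2: —
  N_3: —
  N_5: N_0
MB(N_1) = {N_0, N_2, N_3, N_5}, which has 4 nodes.

4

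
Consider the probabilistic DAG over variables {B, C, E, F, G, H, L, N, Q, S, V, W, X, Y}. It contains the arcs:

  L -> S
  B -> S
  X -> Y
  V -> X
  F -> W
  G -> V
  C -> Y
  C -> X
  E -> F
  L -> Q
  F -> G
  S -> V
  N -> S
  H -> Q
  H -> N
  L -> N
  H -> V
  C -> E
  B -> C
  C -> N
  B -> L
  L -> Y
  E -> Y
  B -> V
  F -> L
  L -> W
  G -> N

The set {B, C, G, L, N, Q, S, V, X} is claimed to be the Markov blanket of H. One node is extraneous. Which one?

X

By definition, MB(H) is built from H's parents, H's children, and the co-parents of H.
H has no parents.
Ch(H) = {N, Q, V}.
For each child, the remaining parents (spouses of H):
  parents(N) \ {H} = {C, G, L}.
  Q also has parent L.
  V also has parents B, G, S.
MB(H) = {B, C, G, L, N, Q, S, V}.
X is neither a parent, child, nor co-parent of H, so it does not belong.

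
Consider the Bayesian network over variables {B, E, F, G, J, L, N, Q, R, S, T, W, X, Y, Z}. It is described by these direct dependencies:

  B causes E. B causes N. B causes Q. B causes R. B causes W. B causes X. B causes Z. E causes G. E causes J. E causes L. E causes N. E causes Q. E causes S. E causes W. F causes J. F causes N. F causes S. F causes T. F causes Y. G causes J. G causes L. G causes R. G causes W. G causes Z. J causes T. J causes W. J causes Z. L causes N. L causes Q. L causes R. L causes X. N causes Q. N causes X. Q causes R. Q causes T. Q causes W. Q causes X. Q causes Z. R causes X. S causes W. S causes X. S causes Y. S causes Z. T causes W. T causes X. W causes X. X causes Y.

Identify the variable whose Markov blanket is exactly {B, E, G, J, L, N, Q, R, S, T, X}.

The target node must have every member of {B, E, G, J, L, N, Q, R, S, T, X} as a parent, child, or co-parent, and no others.
Parents of W: B, E, G, J, Q, S, T; children: X; co-parents: B, L, N, Q, R, S, T.
These exactly cover the given set, so the node is W.

W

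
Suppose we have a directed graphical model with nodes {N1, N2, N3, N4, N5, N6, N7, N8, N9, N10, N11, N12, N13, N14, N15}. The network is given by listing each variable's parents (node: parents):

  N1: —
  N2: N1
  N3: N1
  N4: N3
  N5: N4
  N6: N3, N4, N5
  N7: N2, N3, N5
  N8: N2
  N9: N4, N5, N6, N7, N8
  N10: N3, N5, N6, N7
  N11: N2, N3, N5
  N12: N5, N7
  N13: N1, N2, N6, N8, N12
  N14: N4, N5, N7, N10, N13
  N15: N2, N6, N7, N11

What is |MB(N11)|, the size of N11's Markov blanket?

A node's Markov blanket = Pa ∪ Ch ∪ (parents of Ch other than the node itself).
N11's parents: N2, N3, N5.
N11's children: N15.
For each child, the remaining parents (spouses of N11):
  N15: N2, N6, N7
MB(N11) = {N2, N3, N5, N6, N7, N15}, which has 6 nodes.

6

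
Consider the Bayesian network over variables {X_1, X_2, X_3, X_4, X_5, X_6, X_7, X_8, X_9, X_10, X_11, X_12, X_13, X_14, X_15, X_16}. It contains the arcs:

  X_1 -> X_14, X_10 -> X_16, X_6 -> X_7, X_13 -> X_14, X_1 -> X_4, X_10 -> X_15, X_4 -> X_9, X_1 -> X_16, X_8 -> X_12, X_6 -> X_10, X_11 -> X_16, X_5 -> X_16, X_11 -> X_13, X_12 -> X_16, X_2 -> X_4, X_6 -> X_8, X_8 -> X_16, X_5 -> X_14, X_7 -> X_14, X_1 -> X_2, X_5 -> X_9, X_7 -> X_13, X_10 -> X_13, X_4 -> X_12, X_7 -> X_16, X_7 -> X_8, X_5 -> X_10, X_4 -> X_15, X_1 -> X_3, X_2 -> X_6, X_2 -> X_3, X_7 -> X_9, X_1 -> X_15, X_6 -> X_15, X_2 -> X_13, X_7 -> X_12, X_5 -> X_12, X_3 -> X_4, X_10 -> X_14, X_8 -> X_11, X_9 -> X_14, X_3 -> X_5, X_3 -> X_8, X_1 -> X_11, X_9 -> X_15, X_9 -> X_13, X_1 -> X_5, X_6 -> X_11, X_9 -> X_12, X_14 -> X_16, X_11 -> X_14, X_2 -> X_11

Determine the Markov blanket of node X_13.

{X_1, X_2, X_5, X_7, X_9, X_10, X_11, X_14}

Recall MB(v) = parents ∪ children ∪ spouses, where spouses are the other parents of v's children.
Pa(X_13) = {X_2, X_7, X_9, X_10, X_11}.
X_13 has child X_14.
Co-parents of X_13 (other parents of its children):
  X_14 also has parents X_1, X_5, X_7, X_9, X_10, X_11.
So the Markov blanket of X_13 is {X_1, X_2, X_5, X_7, X_9, X_10, X_11, X_14}.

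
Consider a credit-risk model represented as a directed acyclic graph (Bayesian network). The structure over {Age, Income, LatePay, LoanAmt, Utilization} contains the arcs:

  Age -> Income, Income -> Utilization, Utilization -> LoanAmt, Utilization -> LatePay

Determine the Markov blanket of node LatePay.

{Utilization}

Children of LatePay: none.
LatePay's parents: Utilization.
With no children, LatePay has no spouses; the co-parent set is empty.
Taking the union gives {Utilization}.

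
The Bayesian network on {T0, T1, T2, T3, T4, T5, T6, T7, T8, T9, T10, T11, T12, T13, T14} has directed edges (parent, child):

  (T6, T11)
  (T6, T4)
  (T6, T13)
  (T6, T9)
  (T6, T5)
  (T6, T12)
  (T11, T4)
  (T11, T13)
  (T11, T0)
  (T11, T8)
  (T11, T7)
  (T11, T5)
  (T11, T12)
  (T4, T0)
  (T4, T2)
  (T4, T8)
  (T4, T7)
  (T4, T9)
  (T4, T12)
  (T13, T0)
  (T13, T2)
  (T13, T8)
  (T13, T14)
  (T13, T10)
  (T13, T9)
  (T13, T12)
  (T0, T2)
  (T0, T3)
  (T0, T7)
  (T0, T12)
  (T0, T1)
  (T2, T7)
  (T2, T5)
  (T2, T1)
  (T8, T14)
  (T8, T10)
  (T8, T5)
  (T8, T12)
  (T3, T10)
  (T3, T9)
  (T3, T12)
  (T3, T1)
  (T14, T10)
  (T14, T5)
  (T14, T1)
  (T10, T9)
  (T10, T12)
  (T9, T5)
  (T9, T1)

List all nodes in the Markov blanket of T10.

A node's Markov blanket = Pa ∪ Ch ∪ (parents of Ch other than the node itself).
T10 has parents T3, T8, T13, T14.
Children of T10: T9, T12.
Parents of each child, excluding T10:
  T9: T3, T4, T6, T13
  T12: T0, T3, T4, T6, T8, T11, T13
So the Markov blanket of T10 is {T0, T3, T4, T6, T8, T9, T11, T12, T13, T14}.

{T0, T3, T4, T6, T8, T9, T11, T12, T13, T14}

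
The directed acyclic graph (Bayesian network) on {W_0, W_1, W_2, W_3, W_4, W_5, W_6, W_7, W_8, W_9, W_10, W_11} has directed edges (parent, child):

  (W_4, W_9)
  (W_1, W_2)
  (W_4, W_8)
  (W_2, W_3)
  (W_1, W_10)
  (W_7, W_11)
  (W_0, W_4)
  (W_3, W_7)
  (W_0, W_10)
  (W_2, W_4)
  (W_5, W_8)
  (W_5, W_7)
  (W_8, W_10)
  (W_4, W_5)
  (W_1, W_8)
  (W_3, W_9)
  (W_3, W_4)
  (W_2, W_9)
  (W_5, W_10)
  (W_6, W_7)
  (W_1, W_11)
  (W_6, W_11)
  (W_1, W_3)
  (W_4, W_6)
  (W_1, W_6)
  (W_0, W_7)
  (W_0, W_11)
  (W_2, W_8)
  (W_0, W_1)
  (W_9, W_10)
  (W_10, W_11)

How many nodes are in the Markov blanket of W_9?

By definition, MB(W_9) is built from W_9's parents, W_9's children, and the co-parents of W_9.
Pa(W_9) = {W_2, W_3, W_4}.
Ch(W_9) = {W_10}.
Parents of each child, excluding W_9:
  parents(W_10) \ {W_9} = {W_0, W_1, W_5, W_8}.
MB(W_9) = {W_0, W_1, W_2, W_3, W_4, W_5, W_8, W_10}, which has 8 nodes.

8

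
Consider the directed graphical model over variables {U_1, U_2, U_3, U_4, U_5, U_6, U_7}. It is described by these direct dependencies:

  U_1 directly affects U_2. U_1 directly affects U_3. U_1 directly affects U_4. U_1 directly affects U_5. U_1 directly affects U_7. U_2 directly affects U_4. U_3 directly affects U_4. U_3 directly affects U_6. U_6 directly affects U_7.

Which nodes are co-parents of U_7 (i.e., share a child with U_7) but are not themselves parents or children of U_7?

U_7 has no children, so it has no co-parents. The set is empty.

{}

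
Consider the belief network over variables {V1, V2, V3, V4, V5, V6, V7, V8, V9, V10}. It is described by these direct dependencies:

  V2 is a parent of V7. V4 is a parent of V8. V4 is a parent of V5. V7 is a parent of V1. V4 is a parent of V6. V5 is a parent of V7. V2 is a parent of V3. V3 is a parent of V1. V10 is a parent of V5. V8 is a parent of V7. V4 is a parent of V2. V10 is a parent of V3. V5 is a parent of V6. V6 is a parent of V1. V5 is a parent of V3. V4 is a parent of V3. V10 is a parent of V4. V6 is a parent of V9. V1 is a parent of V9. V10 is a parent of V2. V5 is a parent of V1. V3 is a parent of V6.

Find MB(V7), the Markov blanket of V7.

Pa(V7) = {V2, V5, V8}.
V7 has child V1.
Other parents of V7's children:
  V1: V3, V5, V6
MB(V7) = {V1, V2, V3, V5, V6, V8}.

{V1, V2, V3, V5, V6, V8}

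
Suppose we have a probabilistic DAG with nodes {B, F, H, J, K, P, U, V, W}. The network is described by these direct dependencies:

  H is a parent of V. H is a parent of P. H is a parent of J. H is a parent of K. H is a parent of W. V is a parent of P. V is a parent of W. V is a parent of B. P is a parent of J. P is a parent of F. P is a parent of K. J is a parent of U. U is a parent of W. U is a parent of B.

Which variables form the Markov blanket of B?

{U, V}

Children of B: none.
Parents of B: U, V.
B has no children, so there are no co-parents.
Union: {U, V} ∪ {} ∪ {} = {U, V}.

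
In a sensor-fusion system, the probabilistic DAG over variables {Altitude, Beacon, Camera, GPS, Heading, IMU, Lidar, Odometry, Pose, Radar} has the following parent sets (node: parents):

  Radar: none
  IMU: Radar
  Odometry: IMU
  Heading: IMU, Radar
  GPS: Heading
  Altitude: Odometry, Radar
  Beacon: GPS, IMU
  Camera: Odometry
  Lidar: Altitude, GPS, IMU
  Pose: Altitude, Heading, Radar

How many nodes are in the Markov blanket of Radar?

5

Radar's parents: none.
Children of Radar: Altitude, Heading, IMU, Pose.
Co-parents of Radar (other parents of its children):
  IMU: —
  Heading: IMU
  Altitude: Odometry
  Pose: Altitude, Heading
MB(Radar) = {Altitude, Heading, IMU, Odometry, Pose}, which has 5 nodes.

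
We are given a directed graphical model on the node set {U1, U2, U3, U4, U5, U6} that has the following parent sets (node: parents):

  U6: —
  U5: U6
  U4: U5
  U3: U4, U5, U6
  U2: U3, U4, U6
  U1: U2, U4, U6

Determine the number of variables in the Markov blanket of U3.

4

Recall MB(v) = parents ∪ children ∪ spouses, where spouses are the other parents of v's children.
Parents of U3: U4, U5, U6.
U3's children: U2.
For each child, the remaining parents (spouses of U3):
  U2: U4, U6
MB(U3) = {U2, U4, U5, U6}, which has 4 nodes.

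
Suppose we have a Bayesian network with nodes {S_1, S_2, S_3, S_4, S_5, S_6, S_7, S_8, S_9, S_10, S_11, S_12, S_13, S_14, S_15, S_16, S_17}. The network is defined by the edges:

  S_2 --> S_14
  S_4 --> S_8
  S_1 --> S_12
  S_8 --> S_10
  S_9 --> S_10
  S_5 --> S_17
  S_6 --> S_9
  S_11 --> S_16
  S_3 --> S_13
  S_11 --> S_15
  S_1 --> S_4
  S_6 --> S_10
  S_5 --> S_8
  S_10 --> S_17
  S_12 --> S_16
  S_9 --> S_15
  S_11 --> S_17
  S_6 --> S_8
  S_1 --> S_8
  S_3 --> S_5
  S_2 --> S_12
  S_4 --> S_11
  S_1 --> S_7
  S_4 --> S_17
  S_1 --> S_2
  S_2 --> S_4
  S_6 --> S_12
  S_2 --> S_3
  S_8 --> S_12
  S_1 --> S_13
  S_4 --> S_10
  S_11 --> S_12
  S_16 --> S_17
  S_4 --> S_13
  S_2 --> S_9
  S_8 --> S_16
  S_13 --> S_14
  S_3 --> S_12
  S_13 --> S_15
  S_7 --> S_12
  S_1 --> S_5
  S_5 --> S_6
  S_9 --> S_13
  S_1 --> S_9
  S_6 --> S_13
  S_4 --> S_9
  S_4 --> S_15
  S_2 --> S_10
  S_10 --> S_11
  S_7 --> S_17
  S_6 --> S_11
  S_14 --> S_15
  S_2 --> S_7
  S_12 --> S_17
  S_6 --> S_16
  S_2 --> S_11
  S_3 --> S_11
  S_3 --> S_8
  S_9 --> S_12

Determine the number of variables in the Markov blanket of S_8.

S_8's children: S_10, S_12, S_16.
Parents of S_8: S_1, S_3, S_4, S_5, S_6.
For each child, the remaining parents (spouses of S_8):
  parents(S_10) \ {S_8} = {S_2, S_4, S_6, S_9}.
  S_12 also has parents S_1, S_2, S_3, S_6, S_7, S_9, S_11.
  S_16 also has parents S_6, S_11, S_12.
MB(S_8) = {S_1, S_2, S_3, S_4, S_5, S_6, S_7, S_9, S_10, S_11, S_12, S_16}, which has 12 nodes.

12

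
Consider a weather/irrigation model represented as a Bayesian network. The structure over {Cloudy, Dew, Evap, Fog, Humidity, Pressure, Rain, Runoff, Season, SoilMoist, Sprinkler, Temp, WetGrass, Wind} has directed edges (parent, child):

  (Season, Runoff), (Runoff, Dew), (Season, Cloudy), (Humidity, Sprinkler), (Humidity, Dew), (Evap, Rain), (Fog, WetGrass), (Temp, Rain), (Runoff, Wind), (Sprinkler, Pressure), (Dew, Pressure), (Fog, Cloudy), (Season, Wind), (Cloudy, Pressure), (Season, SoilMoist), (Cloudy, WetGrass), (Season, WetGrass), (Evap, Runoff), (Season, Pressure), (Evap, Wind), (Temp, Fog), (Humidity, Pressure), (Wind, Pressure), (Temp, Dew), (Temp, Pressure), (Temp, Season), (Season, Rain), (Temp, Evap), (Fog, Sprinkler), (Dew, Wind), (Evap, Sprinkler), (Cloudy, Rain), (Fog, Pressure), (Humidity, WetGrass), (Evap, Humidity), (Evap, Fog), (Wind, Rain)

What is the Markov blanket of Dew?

Dew's children: Pressure, Wind.
Dew's parents: Humidity, Runoff, Temp.
For each child, the remaining parents (spouses of Dew):
  Wind: Evap, Runoff, Season
  Pressure: Cloudy, Fog, Humidity, Season, Sprinkler, Temp, Wind
Union: {Humidity, Runoff, Temp} ∪ {Pressure, Wind} ∪ {Cloudy, Evap, Fog, Humidity, Runoff, Season, Sprinkler, Temp, Wind} = {Cloudy, Evap, Fog, Humidity, Pressure, Runoff, Season, Sprinkler, Temp, Wind}.

{Cloudy, Evap, Fog, Humidity, Pressure, Runoff, Season, Sprinkler, Temp, Wind}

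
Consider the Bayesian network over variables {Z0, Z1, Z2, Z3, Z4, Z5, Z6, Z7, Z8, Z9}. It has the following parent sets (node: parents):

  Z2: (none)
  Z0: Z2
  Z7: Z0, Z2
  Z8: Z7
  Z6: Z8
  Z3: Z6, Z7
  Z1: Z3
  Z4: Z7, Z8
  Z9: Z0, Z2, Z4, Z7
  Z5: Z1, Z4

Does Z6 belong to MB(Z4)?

No

Z4's children: Z5, Z9.
Parents of Z4: Z7, Z8.
Co-parents of Z4 (other parents of its children):
  Z9's other parents are Z0, Z2, Z7.
  Z5's other parent is Z1.
MB(Z4) = {Z0, Z1, Z2, Z5, Z7, Z8, Z9}; Z6 is not in this set.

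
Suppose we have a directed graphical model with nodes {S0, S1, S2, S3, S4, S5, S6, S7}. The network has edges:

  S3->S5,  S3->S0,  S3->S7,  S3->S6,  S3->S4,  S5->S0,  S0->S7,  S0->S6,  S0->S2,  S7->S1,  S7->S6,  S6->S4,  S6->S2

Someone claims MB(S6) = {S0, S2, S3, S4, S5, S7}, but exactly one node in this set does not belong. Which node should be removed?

S5

S6's parents: S0, S3, S7.
S6's children: S2, S4.
Parents of each child, excluding S6:
  S4: S3
  S2: S0
MB(S6) = {S0, S2, S3, S4, S7}.
S5 is neither a parent, child, nor co-parent of S6, so it does not belong.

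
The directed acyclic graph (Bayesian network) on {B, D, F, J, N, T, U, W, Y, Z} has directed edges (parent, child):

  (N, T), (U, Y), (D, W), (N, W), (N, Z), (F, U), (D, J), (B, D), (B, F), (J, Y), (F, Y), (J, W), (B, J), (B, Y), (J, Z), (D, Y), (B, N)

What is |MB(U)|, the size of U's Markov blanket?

5

The Markov blanket of a node is its parents, its children, and the other parents of its children.
U's children: Y.
Pa(U) = {F}.
Parents of each child, excluding U:
  Y: B, D, F, J
MB(U) = {B, D, F, J, Y}, which has 5 nodes.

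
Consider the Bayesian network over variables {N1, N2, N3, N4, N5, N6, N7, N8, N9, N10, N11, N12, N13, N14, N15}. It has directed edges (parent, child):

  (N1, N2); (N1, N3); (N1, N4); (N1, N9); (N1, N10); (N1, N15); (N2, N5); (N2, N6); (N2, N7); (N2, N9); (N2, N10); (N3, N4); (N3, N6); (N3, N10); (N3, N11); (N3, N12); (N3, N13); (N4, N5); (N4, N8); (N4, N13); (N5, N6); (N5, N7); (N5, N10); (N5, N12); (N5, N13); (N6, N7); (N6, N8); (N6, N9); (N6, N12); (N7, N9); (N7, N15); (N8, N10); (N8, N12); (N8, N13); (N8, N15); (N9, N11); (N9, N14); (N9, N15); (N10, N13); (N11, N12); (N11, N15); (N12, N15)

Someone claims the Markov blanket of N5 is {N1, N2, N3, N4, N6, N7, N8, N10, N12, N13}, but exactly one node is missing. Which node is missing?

N11

By definition, MB(N5) is built from N5's parents, N5's children, and the co-parents of N5.
N5 has parents N2, N4.
N5's children: N6, N7, N10, N12, N13.
For each child, the remaining parents (spouses of N5):
  N6 also has parents N2, N3.
  N7 also has parents N2, N6.
  parents(N10) \ {N5} = {N1, N2, N3, N8}.
  parents(N12) \ {N5} = {N3, N6, N8, N11}.
  parents(N13) \ {N5} = {N3, N4, N8, N10}.
MB(N5) = {N1, N2, N3, N4, N6, N7, N8, N10, N11, N12, N13}.
Comparing with the claimed set, N11 is missing.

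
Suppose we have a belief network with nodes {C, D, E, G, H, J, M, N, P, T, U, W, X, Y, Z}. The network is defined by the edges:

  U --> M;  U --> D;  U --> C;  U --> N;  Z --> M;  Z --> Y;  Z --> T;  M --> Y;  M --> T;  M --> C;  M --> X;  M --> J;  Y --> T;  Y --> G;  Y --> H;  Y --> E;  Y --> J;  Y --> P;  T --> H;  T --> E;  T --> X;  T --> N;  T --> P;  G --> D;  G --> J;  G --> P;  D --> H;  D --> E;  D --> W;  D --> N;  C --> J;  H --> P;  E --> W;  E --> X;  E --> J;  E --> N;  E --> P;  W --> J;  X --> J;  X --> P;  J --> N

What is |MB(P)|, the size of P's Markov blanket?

The Markov blanket of a node is its parents, its children, and the other parents of its children.
P has no children.
P's parents: E, G, H, T, X, Y.
With no children, P has no spouses; the co-parent set is empty.
MB(P) = {E, G, H, T, X, Y}, which has 6 nodes.

6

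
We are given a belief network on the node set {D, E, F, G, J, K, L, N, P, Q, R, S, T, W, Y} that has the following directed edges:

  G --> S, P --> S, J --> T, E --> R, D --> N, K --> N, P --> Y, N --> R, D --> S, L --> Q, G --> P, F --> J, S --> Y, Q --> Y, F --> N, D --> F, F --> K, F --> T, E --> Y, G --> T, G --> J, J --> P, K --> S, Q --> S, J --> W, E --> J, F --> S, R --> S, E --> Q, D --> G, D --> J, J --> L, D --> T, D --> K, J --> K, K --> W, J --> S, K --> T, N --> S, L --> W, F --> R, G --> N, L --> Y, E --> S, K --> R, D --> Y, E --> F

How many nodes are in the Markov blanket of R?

Pa(R) = {E, F, K, N}.
R has child S.
Parents of each child, excluding R:
  S: D, E, F, G, J, K, N, P, Q
MB(R) = {D, E, F, G, J, K, N, P, Q, S}, which has 10 nodes.

10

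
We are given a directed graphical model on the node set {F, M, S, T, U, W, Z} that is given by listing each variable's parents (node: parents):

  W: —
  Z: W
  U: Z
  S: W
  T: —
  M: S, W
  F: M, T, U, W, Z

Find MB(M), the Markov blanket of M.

{F, S, T, U, W, Z}

By definition, MB(M) is built from M's parents, M's children, and the co-parents of M.
M has child F.
M has parents S, W.
Co-parents of M (other parents of its children):
  parents(F) \ {M} = {T, U, W, Z}.
So the Markov blanket of M is {F, S, T, U, W, Z}.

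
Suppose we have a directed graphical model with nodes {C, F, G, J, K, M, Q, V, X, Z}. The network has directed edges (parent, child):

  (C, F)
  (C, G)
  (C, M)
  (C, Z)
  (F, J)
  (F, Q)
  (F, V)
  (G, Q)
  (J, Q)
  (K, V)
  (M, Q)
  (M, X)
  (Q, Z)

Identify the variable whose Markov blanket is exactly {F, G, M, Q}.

The target node must have every member of {F, G, M, Q} as a parent, child, or co-parent, and no others.
Parents of J: F; children: Q; co-parents: F, G, M.
These exactly cover the given set, so the node is J.

J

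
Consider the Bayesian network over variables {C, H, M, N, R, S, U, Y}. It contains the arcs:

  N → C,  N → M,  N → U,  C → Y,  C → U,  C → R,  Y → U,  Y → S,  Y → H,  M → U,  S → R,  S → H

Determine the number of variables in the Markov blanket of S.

4

Parents of S: Y.
Children of S: H, R.
Co-parents of S (other parents of its children):
  R: C
  H: Y
MB(S) = {C, H, R, Y}, which has 4 nodes.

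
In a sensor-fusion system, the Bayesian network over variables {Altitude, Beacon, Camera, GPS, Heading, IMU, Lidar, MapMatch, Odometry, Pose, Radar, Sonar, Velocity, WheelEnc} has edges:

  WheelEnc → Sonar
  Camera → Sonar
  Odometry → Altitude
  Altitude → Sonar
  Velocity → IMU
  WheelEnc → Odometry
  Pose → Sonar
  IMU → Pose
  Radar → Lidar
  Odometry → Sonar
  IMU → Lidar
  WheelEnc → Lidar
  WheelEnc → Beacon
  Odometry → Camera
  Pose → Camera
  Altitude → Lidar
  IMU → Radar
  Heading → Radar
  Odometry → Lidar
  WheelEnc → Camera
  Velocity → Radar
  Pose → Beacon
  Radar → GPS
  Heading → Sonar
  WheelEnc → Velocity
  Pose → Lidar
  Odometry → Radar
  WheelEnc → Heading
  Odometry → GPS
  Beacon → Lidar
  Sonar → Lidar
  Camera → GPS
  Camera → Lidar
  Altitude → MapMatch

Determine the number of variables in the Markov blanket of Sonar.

The Markov blanket of a node is its parents, its children, and the other parents of its children.
Sonar's parents: Altitude, Camera, Heading, Odometry, Pose, WheelEnc.
Sonar has child Lidar.
Other parents of Sonar's children:
  parents(Lidar) \ {Sonar} = {Altitude, Beacon, Camera, IMU, Odometry, Pose, Radar, WheelEnc}.
MB(Sonar) = {Altitude, Beacon, Camera, Heading, IMU, Lidar, Odometry, Pose, Radar, WheelEnc}, which has 10 nodes.

10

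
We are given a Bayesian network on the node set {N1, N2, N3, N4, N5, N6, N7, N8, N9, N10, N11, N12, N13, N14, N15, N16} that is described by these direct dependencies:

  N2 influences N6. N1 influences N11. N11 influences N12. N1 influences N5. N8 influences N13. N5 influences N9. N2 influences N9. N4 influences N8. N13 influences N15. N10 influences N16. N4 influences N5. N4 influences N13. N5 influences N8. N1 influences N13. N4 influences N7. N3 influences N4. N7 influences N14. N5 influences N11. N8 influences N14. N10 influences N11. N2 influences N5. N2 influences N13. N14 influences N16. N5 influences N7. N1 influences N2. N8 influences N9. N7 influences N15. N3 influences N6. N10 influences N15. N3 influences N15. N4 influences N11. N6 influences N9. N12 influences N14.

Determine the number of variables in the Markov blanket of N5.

N5 has parents N1, N2, N4.
N5's children: N7, N8, N9, N11.
Parents of each child, excluding N5:
  N7 also has parent N4.
  parents(N8) \ {N5} = {N4}.
  parents(N9) \ {N5} = {N2, N6, N8}.
  N11 also has parents N1, N4, N10.
MB(N5) = {N1, N2, N4, N6, N7, N8, N9, N10, N11}, which has 9 nodes.

9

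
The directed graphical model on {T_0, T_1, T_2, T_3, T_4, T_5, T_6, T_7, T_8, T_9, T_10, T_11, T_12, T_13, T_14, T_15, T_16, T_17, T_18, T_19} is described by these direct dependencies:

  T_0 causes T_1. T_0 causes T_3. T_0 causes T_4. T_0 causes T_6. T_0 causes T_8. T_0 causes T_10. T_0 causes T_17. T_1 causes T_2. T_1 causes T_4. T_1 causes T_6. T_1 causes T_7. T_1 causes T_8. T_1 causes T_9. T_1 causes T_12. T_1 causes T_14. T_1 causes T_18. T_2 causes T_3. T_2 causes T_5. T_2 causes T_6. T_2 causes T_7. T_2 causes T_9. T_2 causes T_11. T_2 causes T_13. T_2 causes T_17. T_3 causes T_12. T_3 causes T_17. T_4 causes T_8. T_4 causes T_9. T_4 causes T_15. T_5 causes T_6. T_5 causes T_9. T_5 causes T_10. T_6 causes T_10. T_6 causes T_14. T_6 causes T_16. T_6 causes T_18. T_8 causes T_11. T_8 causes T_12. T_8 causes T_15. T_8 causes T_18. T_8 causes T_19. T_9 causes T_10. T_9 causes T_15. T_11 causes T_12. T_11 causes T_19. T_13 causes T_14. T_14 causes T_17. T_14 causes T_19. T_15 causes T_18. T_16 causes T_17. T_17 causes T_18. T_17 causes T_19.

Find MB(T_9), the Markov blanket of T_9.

{T_0, T_1, T_2, T_4, T_5, T_6, T_8, T_10, T_15}

T_9's children: T_10, T_15.
Parents of T_9: T_1, T_2, T_4, T_5.
Parents of each child, excluding T_9:
  T_10 also has parents T_0, T_5, T_6.
  parents(T_15) \ {T_9} = {T_4, T_8}.
Union: {T_1, T_2, T_4, T_5} ∪ {T_10, T_15} ∪ {T_0, T_4, T_5, T_6, T_8} = {T_0, T_1, T_2, T_4, T_5, T_6, T_8, T_10, T_15}.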